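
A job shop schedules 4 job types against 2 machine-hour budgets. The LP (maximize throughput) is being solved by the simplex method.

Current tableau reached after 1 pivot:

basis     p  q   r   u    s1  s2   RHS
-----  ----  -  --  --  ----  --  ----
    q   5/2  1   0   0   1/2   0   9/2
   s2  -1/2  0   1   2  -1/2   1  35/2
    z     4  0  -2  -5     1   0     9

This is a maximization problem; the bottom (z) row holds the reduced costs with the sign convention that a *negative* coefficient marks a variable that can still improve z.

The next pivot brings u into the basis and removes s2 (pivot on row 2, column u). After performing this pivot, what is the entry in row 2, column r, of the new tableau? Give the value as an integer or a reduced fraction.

Pivot element is row 2, column u: 2.
Normalize row 2: new (row 2, r) = 1/2 = 1/2.
Row 2 is the pivot row, so the entry is 1/2.

1/2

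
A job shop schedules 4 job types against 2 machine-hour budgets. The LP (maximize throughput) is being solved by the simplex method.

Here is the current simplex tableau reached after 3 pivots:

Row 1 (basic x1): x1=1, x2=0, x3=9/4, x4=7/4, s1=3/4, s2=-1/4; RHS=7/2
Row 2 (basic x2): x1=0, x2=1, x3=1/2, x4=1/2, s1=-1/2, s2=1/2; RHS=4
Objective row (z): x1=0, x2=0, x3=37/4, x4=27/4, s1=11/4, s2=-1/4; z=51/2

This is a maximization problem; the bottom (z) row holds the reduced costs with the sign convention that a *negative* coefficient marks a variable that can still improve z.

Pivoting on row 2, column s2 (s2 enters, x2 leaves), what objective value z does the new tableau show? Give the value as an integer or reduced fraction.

Minimum ratio for s2: 4/(1/2) = 8.
z changes by −(z-row coeff of s2)·ratio = −(-1/4)·8 = 2.
New z = 51/2 + 2 = 55/2.

55/2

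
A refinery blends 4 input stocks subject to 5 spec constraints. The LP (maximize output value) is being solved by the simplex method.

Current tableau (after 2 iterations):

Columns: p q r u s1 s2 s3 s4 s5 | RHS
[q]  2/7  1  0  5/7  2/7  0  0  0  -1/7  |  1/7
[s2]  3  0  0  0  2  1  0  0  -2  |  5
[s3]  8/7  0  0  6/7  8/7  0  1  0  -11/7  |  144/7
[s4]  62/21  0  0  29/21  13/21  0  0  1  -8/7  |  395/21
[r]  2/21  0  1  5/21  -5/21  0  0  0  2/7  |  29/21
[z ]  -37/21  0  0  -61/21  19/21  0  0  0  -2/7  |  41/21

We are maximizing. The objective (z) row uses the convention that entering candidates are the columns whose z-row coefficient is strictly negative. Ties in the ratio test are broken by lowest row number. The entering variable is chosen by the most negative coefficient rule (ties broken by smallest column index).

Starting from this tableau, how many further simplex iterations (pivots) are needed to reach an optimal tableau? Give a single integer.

pivot: u in, q out → z = 38/15
pivot: s5 in, r out → z = 6
pivot: p in, u out → z = 15/2
No improving column remains; optimal.

3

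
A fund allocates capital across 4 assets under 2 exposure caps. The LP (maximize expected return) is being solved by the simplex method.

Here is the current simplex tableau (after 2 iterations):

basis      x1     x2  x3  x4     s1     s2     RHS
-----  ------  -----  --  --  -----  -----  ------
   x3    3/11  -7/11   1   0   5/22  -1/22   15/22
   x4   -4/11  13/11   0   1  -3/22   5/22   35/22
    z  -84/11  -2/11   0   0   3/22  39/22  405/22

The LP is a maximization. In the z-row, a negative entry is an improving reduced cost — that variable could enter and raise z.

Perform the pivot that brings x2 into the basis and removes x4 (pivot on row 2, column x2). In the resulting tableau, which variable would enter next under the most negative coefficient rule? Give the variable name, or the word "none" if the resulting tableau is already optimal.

x1

Pivot element 13/11. New z-row = old z-row − (-2/11)·(row 2/(13/11)).
Updated z-row coefficients: x1: -100/13, x2: 0, x3: 0, x4: 2/13, s1: 3/26, s2: 47/26.
The most negative is -100/13 in column x1, so x1 would enter next.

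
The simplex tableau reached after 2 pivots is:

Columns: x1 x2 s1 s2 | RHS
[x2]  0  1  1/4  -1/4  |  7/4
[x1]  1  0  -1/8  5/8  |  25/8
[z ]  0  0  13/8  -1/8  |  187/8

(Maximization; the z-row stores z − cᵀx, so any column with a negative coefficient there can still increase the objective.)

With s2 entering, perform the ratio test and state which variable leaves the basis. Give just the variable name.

Ratios: row 1 (x2): entry -1/4 ≤ 0, skip; row 2 (x1): (25/8)/(5/8) = 5.
Minimum ratio 5 is in the x1 row, so x1 leaves.

x1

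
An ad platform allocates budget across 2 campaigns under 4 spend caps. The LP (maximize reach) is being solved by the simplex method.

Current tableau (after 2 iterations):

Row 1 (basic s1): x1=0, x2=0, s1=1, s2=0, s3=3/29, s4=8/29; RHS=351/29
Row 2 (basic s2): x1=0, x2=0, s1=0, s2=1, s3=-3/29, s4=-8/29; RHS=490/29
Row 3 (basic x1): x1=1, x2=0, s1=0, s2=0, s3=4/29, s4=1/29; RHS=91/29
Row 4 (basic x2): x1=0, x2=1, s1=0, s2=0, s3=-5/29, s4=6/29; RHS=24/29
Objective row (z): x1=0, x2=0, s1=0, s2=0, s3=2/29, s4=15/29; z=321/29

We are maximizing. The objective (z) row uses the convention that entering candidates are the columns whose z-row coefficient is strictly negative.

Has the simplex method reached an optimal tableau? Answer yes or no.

No objective-row coefficient is strictly negative, so no entering variable exists; the tableau is optimal.

yes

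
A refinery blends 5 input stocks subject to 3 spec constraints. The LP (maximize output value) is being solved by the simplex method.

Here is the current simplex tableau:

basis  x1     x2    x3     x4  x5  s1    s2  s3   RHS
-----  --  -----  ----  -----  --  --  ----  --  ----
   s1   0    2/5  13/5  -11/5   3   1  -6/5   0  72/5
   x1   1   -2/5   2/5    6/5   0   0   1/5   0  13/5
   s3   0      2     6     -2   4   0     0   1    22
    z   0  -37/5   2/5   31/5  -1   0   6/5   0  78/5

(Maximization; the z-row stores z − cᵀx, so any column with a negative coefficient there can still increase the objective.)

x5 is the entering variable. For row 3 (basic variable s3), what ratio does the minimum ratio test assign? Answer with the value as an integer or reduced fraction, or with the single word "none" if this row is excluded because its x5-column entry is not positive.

11/2

Ratio = RHS / (x5 entry) = 22 / 4 = 11/2.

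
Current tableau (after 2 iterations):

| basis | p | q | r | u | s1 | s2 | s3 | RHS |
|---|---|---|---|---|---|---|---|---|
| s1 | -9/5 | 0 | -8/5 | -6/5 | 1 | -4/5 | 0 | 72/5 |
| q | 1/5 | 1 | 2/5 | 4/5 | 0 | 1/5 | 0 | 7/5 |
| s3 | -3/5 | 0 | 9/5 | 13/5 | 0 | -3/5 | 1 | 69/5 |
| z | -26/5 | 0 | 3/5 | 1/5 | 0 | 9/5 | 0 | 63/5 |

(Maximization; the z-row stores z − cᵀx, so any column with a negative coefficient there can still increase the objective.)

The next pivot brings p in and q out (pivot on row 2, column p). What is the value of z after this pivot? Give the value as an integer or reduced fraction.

49

Minimum ratio for p: (7/5)/(1/5) = 7.
z changes by −(z-row coeff of p)·ratio = −(-26/5)·7 = 182/5.
New z = 63/5 + (182/5) = 49.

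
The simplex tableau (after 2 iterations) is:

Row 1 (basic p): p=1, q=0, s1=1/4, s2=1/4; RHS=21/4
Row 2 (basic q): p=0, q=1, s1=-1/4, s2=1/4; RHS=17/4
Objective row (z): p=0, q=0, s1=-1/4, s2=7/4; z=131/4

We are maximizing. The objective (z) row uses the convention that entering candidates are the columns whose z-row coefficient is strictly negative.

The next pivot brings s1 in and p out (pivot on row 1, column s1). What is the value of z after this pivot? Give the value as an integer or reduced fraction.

Minimum ratio for s1: (21/4)/(1/4) = 21.
z changes by −(z-row coeff of s1)·ratio = −(-1/4)·21 = 21/4.
New z = 131/4 + (21/4) = 38.

38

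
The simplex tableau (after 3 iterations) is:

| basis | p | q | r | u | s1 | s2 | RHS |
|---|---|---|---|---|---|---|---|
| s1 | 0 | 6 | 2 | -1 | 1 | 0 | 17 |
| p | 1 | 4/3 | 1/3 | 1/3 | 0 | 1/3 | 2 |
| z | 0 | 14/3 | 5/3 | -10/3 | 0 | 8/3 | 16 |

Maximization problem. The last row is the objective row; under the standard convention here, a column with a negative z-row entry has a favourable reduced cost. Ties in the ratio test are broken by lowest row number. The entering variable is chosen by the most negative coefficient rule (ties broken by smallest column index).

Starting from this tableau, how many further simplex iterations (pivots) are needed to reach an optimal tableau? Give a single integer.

1

pivot: u in, p out → z = 36
No improving column remains; optimal.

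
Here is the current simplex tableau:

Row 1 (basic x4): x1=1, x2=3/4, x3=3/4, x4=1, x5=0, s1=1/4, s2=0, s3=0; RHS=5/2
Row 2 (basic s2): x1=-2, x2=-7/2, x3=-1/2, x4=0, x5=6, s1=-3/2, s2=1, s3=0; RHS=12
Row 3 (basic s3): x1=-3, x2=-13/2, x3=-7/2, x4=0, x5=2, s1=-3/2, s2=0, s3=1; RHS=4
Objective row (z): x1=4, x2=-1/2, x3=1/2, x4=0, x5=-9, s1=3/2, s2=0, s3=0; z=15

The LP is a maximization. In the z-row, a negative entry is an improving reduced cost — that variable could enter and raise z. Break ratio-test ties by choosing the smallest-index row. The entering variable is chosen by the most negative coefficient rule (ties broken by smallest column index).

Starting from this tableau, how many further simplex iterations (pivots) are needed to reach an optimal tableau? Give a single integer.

2

pivot: x5 in, s2 out → z = 33
pivot: x2 in, x4 out → z = 313/6
No improving column remains; optimal.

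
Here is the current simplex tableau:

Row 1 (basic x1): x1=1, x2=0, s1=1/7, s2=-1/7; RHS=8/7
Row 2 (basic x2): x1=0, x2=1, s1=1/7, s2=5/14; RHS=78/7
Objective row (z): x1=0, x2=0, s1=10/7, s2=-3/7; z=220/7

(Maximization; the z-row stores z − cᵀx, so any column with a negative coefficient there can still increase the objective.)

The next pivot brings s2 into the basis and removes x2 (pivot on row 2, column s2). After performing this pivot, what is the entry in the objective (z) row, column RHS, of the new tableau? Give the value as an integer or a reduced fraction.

224/5

Pivot element is row 2, column s2: 5/14.
Normalize row 2: new (row 2, RHS) = (78/7)/(5/14) = 156/5.
z-row ← z-row − (-3/7)·(new row 2): 220/7 − (-3/7)·(156/5) = 224/5.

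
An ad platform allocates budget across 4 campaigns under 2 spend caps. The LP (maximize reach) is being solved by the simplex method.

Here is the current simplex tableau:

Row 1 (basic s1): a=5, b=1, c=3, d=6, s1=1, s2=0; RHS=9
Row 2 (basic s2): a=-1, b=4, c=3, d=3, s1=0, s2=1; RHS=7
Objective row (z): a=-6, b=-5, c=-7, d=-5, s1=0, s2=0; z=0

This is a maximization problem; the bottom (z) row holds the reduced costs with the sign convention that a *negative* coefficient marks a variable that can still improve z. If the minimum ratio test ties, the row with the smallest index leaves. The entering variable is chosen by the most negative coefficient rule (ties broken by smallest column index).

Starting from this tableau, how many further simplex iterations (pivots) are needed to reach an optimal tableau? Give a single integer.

2

pivot: c in, s2 out → z = 49/3
pivot: a in, s1 out → z = 172/9
No improving column remains; optimal.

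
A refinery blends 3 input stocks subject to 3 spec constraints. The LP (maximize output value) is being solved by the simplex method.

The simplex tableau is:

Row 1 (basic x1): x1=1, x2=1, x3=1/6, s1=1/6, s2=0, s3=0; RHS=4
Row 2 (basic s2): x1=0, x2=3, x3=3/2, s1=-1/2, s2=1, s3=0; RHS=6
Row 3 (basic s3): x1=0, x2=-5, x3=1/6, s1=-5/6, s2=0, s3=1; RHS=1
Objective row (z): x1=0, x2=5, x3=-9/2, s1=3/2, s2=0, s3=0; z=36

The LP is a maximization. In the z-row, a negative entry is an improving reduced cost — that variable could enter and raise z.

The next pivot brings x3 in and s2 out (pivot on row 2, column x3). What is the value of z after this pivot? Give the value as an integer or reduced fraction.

54

Minimum ratio for x3: 6/(3/2) = 4.
z changes by −(z-row coeff of x3)·ratio = −(-9/2)·4 = 18.
New z = 36 + 18 = 54.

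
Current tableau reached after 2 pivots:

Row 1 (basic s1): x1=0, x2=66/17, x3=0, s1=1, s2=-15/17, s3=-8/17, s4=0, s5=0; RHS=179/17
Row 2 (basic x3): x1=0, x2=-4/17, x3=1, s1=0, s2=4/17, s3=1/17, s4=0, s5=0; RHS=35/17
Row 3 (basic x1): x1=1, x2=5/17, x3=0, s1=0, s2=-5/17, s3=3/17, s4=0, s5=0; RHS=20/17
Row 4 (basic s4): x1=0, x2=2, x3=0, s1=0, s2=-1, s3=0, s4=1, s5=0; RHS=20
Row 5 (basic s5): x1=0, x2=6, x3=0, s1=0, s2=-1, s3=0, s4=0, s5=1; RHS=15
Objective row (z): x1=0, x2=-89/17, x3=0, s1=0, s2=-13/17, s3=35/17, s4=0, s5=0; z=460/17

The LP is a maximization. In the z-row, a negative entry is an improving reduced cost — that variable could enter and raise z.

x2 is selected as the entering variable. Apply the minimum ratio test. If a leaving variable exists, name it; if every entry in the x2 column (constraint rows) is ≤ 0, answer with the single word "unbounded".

s5

Ratios: row 1 (s1): (179/17)/(66/17) = 179/66; row 2 (x3): entry -4/17 ≤ 0, skip; row 3 (x1): (20/17)/(5/17) = 4; row 4 (s4): 20/2 = 10; row 5 (s5): 15/6 = 5/2.
Minimum ratio is in the s5 row, so s5 leaves.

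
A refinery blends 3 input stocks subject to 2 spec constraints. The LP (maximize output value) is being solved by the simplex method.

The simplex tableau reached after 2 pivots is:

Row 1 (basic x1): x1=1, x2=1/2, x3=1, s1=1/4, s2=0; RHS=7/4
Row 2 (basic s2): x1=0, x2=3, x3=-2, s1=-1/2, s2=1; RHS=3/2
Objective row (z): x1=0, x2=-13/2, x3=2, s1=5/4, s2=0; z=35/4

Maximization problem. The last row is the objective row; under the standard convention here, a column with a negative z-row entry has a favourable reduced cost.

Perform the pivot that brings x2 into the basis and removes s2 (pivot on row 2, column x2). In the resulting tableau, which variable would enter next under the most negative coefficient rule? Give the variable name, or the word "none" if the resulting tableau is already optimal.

Pivot element 3. New z-row = old z-row − (-13/2)·(row 2/3).
Updated z-row coefficients: x1: 0, x2: 0, x3: -7/3, s1: 1/6, s2: 13/6.
The most negative is -7/3 in column x3, so x3 would enter next.

x3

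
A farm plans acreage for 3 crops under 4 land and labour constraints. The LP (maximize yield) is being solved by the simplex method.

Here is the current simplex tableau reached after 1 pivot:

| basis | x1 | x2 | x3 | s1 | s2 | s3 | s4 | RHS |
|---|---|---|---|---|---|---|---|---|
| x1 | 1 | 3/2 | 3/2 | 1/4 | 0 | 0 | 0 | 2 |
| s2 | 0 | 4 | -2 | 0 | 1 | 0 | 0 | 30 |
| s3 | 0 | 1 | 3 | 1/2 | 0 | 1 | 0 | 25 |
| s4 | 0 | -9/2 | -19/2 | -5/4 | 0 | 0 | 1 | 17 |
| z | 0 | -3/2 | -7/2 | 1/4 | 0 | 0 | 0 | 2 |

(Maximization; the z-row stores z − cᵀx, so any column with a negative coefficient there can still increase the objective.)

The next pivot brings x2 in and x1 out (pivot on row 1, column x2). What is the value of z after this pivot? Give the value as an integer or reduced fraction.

4

Minimum ratio for x2: 2/(3/2) = 4/3.
z changes by −(z-row coeff of x2)·ratio = −(-3/2)·(4/3) = 2.
New z = 2 + 2 = 4.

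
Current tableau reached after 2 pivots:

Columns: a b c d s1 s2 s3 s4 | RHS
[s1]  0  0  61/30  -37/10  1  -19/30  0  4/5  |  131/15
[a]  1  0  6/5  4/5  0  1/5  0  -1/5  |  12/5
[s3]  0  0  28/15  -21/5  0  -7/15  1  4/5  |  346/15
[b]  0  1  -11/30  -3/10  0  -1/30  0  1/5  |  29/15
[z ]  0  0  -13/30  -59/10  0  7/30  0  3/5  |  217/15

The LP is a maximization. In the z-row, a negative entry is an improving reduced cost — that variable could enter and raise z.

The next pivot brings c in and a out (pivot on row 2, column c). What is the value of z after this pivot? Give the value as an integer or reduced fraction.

Minimum ratio for c: (12/5)/(6/5) = 2.
z changes by −(z-row coeff of c)·ratio = −(-13/30)·2 = 13/15.
New z = 217/15 + (13/15) = 46/3.

46/3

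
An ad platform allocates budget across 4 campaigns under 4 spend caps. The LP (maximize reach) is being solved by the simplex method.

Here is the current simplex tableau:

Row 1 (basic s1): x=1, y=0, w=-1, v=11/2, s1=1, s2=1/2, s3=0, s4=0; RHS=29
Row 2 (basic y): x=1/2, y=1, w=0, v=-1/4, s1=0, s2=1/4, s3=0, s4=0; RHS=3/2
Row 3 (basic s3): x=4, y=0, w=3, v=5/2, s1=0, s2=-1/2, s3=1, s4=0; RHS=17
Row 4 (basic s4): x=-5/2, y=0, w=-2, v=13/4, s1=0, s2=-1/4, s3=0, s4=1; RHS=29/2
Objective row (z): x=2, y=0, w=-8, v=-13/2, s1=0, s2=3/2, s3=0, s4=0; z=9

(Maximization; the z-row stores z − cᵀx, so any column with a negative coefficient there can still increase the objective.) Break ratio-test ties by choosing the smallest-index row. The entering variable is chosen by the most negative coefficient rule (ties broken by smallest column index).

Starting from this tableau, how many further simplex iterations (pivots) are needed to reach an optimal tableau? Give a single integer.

1

pivot: w in, s3 out → z = 163/3
No improving column remains; optimal.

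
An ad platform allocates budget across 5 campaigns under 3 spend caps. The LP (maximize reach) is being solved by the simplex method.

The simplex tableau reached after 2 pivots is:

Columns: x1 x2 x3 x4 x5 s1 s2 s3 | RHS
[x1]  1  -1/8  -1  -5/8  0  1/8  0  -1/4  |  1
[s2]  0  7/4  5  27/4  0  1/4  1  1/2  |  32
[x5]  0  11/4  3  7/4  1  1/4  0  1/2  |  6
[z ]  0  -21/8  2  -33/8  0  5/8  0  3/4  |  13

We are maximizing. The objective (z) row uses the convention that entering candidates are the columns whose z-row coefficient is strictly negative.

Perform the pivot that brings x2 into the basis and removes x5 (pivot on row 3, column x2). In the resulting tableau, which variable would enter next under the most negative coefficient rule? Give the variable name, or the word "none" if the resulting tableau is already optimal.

Pivot element 11/4. New z-row = old z-row − (-21/8)·(row 3/(11/4)).
Updated z-row coefficients: x1: 0, x2: 0, x3: 107/22, x4: -27/11, x5: 21/22, s1: 19/22, s2: 0, s3: 27/22.
The most negative is -27/11 in column x4, so x4 would enter next.

x4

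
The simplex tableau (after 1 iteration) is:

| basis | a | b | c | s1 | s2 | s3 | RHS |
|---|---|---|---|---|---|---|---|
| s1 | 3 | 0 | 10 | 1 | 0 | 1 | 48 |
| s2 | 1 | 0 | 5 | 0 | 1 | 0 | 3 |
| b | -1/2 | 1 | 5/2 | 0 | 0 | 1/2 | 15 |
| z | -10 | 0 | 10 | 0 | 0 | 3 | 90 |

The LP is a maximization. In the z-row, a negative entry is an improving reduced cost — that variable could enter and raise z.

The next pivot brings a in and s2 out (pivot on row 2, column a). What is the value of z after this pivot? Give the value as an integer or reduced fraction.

Minimum ratio for a: 3/1 = 3.
z changes by −(z-row coeff of a)·ratio = −(-10)·3 = 30.
New z = 90 + 30 = 120.

120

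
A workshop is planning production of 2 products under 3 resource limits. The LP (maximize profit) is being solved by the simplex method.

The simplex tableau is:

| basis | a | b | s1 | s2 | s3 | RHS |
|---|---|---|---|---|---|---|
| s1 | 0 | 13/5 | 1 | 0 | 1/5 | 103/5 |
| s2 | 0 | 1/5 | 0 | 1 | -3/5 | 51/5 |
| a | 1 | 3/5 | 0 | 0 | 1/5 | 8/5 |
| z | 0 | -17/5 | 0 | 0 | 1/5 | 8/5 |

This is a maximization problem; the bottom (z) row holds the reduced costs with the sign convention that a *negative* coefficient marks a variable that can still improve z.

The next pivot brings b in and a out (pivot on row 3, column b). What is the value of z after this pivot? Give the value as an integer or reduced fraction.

32/3

Minimum ratio for b: (8/5)/(3/5) = 8/3.
z changes by −(z-row coeff of b)·ratio = −(-17/5)·(8/3) = 136/15.
New z = 8/5 + (136/15) = 32/3.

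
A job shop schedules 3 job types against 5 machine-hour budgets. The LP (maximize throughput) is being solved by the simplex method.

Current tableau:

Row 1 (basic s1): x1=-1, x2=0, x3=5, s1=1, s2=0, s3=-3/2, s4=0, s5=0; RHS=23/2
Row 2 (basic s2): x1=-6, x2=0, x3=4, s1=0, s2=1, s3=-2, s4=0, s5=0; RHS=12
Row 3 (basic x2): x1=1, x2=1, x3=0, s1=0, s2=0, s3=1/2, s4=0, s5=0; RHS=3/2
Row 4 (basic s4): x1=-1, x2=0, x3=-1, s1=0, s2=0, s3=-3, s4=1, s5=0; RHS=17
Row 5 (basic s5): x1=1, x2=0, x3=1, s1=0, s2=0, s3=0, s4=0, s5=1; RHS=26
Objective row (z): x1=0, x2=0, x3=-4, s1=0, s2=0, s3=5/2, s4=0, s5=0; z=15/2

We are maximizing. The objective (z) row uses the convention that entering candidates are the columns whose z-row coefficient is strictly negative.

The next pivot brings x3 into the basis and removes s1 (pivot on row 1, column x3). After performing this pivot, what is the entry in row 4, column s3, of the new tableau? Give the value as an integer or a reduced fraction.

-33/10

Pivot element is row 1, column x3: 5.
Normalize row 1: new (row 1, s3) = (-3/2)/5 = -3/10.
row 4 ← row 4 − (-1)·(new row 1): -3 − (-1)·(-3/10) = -33/10.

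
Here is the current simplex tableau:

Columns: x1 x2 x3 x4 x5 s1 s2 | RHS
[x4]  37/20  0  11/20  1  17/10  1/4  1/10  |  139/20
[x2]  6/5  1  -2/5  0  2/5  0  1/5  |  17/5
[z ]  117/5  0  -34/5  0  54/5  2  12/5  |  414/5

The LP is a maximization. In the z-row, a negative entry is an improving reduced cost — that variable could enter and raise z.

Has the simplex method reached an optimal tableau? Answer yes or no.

Column x3 has objective-row coefficient -34/5, which is negative; an improving pivot exists, so not yet optimal.

no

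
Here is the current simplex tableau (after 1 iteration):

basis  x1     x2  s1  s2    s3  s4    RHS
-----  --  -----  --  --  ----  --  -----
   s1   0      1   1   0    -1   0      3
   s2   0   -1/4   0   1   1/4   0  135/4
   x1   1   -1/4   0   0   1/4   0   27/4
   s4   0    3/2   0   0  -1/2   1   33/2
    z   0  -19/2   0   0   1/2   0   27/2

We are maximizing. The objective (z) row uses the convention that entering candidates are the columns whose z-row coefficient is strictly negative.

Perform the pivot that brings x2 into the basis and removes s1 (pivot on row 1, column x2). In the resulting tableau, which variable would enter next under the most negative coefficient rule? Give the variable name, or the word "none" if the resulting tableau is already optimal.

s3

Pivot element 1. New z-row = old z-row − (-19/2)·(row 1/1).
Updated z-row coefficients: x1: 0, x2: 0, s1: 19/2, s2: 0, s3: -9, s4: 0.
The most negative is -9 in column s3, so s3 would enter next.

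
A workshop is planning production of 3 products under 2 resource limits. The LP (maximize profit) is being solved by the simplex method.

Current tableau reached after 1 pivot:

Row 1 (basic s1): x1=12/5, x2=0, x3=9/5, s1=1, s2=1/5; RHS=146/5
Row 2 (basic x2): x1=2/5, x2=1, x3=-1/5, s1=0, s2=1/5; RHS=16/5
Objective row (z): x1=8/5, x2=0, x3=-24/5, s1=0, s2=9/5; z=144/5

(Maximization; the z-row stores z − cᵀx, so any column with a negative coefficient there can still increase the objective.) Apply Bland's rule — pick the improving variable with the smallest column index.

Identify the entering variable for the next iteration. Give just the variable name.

x3

Objective-row coefficients: x1: 8/5, x2: 0, x3: -24/5, s1: 0, s2: 9/5.
Improving columns: x3. Bland's rule picks the smallest column index → x3.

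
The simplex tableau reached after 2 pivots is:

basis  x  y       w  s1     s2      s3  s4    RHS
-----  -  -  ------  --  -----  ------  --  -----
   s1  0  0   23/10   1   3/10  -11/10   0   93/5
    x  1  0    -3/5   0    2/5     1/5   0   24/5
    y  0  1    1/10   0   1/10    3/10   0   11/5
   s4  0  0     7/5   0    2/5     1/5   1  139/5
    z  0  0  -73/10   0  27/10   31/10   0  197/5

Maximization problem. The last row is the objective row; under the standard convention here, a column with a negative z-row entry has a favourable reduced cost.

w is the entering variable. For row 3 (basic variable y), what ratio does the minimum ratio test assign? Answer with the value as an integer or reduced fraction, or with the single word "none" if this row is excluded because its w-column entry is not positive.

22

Ratio = RHS / (w entry) = (11/5) / (1/10) = 22.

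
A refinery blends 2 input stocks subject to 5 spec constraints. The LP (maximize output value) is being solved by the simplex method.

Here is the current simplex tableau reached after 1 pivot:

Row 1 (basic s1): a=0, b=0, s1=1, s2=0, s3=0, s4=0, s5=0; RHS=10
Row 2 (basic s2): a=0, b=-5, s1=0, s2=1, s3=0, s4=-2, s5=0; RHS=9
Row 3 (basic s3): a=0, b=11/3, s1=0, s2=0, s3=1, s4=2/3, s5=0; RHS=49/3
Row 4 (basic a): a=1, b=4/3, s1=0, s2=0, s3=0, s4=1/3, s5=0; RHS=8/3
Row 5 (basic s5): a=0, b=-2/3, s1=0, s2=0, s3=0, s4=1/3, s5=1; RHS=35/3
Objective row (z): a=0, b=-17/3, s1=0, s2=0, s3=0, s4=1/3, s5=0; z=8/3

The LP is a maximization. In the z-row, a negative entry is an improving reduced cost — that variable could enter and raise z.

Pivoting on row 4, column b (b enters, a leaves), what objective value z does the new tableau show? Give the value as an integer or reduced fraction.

14

Minimum ratio for b: (8/3)/(4/3) = 2.
z changes by −(z-row coeff of b)·ratio = −(-17/3)·2 = 34/3.
New z = 8/3 + (34/3) = 14.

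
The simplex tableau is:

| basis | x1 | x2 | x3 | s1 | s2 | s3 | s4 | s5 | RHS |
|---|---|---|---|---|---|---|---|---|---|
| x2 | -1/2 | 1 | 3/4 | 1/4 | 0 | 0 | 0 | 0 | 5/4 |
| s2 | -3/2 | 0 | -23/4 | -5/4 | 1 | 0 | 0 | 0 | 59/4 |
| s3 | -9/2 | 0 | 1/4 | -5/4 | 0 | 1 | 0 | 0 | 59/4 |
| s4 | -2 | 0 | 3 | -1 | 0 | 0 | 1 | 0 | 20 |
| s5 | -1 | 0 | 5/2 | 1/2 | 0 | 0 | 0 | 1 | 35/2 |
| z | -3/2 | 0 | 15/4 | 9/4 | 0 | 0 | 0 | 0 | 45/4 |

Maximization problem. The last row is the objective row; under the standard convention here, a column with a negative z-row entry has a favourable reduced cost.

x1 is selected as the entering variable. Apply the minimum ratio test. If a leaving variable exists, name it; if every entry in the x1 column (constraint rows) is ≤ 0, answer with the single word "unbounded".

x1-column entries: row 1: -1/2, row 2: -3/2, row 3: -9/2, row 4: -2, row 5: -1. All ≤ 0, so x1 can increase without bound; the LP is unbounded in this direction.

unbounded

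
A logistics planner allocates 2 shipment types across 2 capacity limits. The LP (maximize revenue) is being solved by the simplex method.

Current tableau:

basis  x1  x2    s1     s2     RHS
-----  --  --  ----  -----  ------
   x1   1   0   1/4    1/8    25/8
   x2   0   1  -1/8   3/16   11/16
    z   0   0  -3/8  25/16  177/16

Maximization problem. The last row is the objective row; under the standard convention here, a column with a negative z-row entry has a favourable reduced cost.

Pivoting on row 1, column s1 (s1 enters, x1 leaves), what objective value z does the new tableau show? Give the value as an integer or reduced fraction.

Minimum ratio for s1: (25/8)/(1/4) = 25/2.
z changes by −(z-row coeff of s1)·ratio = −(-3/8)·(25/2) = 75/16.
New z = 177/16 + (75/16) = 63/4.

63/4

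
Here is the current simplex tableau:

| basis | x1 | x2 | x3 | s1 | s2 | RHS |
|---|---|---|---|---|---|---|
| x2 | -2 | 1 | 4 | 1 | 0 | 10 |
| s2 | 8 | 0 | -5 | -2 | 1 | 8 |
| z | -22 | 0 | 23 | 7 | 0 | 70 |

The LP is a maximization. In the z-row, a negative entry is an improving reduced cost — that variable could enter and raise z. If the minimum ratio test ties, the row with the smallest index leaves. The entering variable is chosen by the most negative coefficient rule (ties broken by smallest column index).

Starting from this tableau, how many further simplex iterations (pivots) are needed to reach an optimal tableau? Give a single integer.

pivot: x1 in, s2 out → z = 92
No improving column remains; optimal.

1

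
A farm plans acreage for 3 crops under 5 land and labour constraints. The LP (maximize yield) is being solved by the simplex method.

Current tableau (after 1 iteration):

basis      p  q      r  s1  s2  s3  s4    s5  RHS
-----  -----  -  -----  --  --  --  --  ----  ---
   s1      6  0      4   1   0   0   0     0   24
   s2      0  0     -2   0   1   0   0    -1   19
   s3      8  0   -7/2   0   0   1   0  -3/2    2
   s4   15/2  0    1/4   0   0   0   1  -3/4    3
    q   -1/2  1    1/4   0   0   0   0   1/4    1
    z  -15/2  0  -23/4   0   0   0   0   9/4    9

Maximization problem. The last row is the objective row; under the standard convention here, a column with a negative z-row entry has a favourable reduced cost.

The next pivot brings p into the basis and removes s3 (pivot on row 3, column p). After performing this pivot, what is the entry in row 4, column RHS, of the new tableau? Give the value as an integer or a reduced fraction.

9/8

Pivot element is row 3, column p: 8.
Normalize row 3: new (row 3, RHS) = 2/8 = 1/4.
row 4 ← row 4 − (15/2)·(new row 3): 3 − (15/2)·(1/4) = 9/8.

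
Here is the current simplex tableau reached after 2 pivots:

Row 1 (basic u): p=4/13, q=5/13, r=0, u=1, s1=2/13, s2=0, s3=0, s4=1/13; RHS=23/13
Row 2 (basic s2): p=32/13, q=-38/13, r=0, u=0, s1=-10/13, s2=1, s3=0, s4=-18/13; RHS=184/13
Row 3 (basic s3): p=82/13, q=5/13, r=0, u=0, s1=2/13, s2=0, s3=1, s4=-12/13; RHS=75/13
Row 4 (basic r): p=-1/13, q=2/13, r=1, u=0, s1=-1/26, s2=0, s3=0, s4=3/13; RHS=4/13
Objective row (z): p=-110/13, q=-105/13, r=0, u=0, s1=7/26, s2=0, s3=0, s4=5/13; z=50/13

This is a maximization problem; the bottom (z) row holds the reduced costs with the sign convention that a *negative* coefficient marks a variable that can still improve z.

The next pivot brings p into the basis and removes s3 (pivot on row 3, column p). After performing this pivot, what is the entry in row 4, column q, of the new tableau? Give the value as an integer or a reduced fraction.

13/82

Pivot element is row 3, column p: 82/13.
Normalize row 3: new (row 3, q) = (5/13)/(82/13) = 5/82.
row 4 ← row 4 − (-1/13)·(new row 3): 2/13 − (-1/13)·(5/82) = 13/82.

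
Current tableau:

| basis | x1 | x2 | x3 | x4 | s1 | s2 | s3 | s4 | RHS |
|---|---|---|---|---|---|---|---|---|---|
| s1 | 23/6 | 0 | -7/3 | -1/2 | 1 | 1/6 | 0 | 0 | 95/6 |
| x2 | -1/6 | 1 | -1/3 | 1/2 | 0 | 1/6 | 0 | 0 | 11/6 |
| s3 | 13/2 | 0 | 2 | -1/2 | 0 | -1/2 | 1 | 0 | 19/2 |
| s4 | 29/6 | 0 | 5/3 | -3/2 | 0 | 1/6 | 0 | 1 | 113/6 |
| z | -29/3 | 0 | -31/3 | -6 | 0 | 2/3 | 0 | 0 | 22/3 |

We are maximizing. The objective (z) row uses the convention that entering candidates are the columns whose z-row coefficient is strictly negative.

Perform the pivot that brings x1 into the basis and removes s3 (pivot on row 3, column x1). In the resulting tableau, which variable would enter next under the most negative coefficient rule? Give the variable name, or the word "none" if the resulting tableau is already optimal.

Pivot element 13/2. New z-row = old z-row − (-29/3)·(row 3/(13/2)).
Updated z-row coefficients: x1: 0, x2: 0, x3: -287/39, x4: -263/39, s1: 0, s2: -1/13, s3: 58/39, s4: 0.
The most negative is -287/39 in column x3, so x3 would enter next.

x3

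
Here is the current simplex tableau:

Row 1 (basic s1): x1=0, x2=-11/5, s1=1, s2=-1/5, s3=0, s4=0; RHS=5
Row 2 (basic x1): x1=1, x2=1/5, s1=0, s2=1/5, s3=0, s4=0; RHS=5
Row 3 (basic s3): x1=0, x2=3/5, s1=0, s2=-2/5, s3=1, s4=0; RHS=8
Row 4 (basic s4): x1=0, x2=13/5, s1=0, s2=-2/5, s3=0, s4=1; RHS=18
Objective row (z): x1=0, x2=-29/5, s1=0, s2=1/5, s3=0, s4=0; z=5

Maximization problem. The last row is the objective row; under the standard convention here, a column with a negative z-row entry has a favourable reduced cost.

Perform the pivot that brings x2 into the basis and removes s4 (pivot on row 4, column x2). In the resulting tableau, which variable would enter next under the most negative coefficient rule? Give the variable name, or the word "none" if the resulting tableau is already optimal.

Pivot element 13/5. New z-row = old z-row − (-29/5)·(row 4/(13/5)).
Updated z-row coefficients: x1: 0, x2: 0, s1: 0, s2: -9/13, s3: 0, s4: 29/13.
The most negative is -9/13 in column s2, so s2 would enter next.

s2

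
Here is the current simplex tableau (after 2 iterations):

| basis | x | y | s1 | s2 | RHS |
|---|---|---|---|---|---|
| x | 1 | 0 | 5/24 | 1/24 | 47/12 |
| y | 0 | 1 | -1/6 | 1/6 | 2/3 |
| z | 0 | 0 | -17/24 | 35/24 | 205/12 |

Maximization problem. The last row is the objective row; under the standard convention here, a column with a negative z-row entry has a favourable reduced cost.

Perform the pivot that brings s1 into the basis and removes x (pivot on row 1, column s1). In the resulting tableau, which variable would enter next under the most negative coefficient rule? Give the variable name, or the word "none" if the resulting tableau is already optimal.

Pivot element 5/24. New z-row = old z-row − (-17/24)·(row 1/(5/24)).
Updated z-row coefficients: x: 17/5, y: 0, s1: 0, s2: 8/5.
No coefficient is strictly negative; the tableau after this pivot is optimal.

none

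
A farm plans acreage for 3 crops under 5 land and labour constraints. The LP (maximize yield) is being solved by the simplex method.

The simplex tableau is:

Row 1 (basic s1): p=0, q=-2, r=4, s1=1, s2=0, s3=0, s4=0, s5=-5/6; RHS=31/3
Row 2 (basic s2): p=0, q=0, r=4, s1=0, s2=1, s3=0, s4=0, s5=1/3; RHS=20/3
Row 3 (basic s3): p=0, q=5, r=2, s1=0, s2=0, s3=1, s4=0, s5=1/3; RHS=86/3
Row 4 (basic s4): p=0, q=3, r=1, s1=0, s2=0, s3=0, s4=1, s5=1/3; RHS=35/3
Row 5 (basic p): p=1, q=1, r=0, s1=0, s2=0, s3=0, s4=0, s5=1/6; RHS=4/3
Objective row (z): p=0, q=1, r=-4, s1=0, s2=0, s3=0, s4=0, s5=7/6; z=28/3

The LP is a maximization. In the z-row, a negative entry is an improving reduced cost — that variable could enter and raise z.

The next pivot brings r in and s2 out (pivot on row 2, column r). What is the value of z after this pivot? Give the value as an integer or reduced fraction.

Minimum ratio for r: (20/3)/4 = 5/3.
z changes by −(z-row coeff of r)·ratio = −(-4)·(5/3) = 20/3.
New z = 28/3 + (20/3) = 16.

16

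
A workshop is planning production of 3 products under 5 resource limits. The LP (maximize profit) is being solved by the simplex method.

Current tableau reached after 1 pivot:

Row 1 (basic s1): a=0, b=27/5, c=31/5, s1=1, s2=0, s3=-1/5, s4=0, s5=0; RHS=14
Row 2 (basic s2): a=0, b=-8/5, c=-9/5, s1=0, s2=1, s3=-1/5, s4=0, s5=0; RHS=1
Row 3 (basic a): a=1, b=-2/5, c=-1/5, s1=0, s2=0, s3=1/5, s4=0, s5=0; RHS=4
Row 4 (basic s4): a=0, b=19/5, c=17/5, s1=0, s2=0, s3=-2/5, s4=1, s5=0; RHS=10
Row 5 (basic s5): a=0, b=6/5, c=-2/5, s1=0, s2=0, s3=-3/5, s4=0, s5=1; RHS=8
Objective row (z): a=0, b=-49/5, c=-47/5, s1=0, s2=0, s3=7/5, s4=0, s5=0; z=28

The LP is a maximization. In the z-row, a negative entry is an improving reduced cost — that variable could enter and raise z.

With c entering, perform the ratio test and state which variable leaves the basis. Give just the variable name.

Ratios: row 1 (s1): 14/(31/5) = 70/31; row 2 (s2): entry -9/5 ≤ 0, skip; row 3 (a): entry -1/5 ≤ 0, skip; row 4 (s4): 10/(17/5) = 50/17; row 5 (s5): entry -2/5 ≤ 0, skip.
Minimum ratio 70/31 is in the s1 row, so s1 leaves.

s1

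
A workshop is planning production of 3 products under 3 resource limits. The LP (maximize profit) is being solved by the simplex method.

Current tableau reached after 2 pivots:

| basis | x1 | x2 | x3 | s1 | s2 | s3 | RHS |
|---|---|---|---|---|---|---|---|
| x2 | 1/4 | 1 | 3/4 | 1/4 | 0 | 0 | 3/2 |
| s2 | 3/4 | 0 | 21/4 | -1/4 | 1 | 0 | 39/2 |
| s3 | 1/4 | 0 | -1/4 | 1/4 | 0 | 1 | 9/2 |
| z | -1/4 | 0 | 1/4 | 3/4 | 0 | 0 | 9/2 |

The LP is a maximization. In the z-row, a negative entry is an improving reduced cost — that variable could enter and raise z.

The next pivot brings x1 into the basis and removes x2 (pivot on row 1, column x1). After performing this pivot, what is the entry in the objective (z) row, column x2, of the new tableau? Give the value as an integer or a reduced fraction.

Pivot element is row 1, column x1: 1/4.
Normalize row 1: new (row 1, x2) = 1/(1/4) = 4.
z-row ← z-row − (-1/4)·(new row 1): 0 − (-1/4)·4 = 1.

1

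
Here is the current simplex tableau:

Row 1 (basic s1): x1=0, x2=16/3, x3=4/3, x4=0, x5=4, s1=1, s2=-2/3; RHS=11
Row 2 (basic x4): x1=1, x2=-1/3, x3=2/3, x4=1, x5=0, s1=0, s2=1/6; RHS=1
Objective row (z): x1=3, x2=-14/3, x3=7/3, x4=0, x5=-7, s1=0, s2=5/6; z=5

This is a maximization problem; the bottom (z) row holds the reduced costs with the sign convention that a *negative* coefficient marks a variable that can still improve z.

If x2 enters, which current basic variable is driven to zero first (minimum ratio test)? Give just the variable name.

s1

Ratios: row 1 (s1): 11/(16/3) = 33/16; row 2 (x4): entry -1/3 ≤ 0, skip.
Minimum ratio 33/16 is in the s1 row, so s1 leaves.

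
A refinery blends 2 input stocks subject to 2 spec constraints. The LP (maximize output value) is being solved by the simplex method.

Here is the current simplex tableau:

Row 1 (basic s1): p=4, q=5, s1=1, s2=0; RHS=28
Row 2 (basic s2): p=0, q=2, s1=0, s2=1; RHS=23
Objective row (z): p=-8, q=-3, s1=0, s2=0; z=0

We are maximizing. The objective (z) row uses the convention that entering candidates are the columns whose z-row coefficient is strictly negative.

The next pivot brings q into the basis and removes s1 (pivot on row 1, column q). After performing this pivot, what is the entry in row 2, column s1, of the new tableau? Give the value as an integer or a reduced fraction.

Pivot element is row 1, column q: 5.
Normalize row 1: new (row 1, s1) = 1/5 = 1/5.
row 2 ← row 2 − 2·(new row 1): 0 − 2·(1/5) = -2/5.

-2/5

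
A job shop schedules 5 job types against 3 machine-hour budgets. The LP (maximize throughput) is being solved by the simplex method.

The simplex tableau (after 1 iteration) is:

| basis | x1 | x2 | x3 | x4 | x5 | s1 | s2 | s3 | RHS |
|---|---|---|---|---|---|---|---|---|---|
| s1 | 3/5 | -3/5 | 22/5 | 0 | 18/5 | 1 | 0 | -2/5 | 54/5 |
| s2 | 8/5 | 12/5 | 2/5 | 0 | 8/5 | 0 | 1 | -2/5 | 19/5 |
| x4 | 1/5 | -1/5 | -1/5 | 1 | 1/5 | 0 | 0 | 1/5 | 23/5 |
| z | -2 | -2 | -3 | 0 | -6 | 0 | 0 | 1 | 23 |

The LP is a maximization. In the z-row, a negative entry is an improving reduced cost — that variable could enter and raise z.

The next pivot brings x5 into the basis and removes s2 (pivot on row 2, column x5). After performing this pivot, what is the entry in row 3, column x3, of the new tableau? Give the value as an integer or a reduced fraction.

-1/4

Pivot element is row 2, column x5: 8/5.
Normalize row 2: new (row 2, x3) = (2/5)/(8/5) = 1/4.
row 3 ← row 3 − (1/5)·(new row 2): -1/5 − (1/5)·(1/4) = -1/4.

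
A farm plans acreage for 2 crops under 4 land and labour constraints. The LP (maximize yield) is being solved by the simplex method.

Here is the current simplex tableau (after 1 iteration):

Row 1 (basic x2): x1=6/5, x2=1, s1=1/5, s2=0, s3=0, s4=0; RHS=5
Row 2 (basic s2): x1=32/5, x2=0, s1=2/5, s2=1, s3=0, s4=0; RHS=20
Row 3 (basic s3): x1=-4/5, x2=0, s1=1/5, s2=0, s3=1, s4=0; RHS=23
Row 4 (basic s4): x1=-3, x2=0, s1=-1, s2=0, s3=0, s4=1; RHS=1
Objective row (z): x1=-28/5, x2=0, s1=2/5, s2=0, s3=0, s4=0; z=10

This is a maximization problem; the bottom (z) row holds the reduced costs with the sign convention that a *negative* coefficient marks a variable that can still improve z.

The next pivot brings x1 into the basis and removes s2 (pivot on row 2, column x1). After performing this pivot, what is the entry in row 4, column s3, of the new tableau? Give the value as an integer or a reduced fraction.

0

Pivot element is row 2, column x1: 32/5.
Normalize row 2: new (row 2, s3) = 0/(32/5) = 0.
row 4 ← row 4 − (-3)·(new row 2): 0 − (-3)·0 = 0.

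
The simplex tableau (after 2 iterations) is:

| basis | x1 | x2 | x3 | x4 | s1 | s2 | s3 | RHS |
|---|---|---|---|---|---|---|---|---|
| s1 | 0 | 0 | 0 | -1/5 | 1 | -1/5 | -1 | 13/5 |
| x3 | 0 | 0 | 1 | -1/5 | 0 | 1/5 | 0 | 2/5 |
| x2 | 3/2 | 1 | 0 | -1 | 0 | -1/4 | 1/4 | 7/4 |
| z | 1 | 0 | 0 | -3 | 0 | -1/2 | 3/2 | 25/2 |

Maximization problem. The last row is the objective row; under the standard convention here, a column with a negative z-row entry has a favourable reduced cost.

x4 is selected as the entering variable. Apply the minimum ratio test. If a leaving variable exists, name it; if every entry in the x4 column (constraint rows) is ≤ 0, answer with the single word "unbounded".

unbounded

x4-column entries: row 1: -1/5, row 2: -1/5, row 3: -1. All ≤ 0, so x4 can increase without bound; the LP is unbounded in this direction.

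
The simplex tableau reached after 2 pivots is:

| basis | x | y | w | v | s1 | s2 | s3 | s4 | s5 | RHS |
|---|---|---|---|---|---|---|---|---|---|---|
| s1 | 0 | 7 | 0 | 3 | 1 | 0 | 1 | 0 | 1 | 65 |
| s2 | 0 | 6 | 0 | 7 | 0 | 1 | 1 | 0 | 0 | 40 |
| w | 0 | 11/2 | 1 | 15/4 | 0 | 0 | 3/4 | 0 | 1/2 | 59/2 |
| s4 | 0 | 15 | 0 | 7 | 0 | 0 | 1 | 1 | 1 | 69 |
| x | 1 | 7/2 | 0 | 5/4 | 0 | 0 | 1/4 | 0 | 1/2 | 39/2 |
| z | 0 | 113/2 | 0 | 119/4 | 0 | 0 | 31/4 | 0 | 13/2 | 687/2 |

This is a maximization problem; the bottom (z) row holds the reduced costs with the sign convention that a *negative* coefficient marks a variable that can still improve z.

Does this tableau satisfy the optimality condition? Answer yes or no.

No objective-row coefficient is strictly negative, so no entering variable exists; the tableau is optimal.

yes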